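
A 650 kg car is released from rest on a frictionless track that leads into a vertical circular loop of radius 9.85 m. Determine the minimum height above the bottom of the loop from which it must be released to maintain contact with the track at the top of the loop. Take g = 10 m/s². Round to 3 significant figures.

h = 24.6 m

At the top, for minimum speed gravity alone supplies the centripetal force: mg = mv_top²/r ⇒ v_top² = gr = 98.50 m²/s²
Energy conservation from release height h to the top (height 2r): mgh = ½mv_top² + mg(2r)
h = v_top²/(2g) + 2r = r/2 + 2r = 5r/2 = 24.62 m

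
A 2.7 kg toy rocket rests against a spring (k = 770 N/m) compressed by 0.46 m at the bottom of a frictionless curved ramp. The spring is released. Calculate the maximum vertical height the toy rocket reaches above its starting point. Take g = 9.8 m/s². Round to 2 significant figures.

All spring PE becomes gravitational PE at the highest point: ½kx² = mgh
h = kx²/(2mg) = (770)(0.46)²/(2 × 2.7 × 9.8) = 3.079 m

h = 3.1 m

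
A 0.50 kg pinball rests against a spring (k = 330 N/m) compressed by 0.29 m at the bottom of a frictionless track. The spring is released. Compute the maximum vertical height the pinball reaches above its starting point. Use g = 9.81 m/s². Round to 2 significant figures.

h = 2.8 m

All spring PE becomes gravitational PE at the highest point: ½kx² = mgh
h = kx²/(2mg) = (330)(0.29)²/(2 × 0.50 × 9.81) = 2.829 m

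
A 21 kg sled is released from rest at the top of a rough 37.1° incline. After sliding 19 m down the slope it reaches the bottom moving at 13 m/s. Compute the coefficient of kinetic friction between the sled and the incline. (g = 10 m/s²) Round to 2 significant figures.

The energy dissipated by friction is the PE lost minus the KE gained:
mgL sinθ = 2406.8 J; ½mv² = 1774.5 J
W_f = 2406.8 − 1774.5 = 632.3 J
μ_k = W_f/(mg cosθ · L) = 632.3/(167.5 × 19) = 0.1987

μ_k = 0.20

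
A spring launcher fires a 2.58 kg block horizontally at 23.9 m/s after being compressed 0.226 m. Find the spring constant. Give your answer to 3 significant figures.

Spring PE at full compression equals KE at release: ½kx² = ½mv²
k = mv²/x² = (2.58)(23.9)²/(0.226)² = 28854 N/m

k = 28900 N/m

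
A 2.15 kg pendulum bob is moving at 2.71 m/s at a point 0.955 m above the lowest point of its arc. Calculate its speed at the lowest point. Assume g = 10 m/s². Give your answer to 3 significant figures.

v = 5.14 m/s

Equating total energy at the two states: ½mv₀² + mgh = ½mv²
v² = v₀² + 2gh = (2.71)² + 2(10)(0.955) = 26.444
v = √26.444 = 5.142 m/s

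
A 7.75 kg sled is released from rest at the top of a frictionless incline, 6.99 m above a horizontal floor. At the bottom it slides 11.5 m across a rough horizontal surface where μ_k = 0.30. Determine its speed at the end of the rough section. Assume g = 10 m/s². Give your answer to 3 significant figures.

Energy at the top = energy at the end + work done against friction:
mgh = ½mv² + μ_k m g d
W_f = μ_k mg d = (0.30)(7.75)(10)(11.5) = 267.4 J
½mv² = mgh − W_f = 541.73 − 267.4 = 274.35 J
v = √(2 × 274.35/7.75) = 8.414 m/s

v = 8.41 m/s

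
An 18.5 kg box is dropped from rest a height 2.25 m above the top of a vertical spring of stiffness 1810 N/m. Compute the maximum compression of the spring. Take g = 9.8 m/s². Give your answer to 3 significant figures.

x = 0.779 m

Measuring PE from the top of the relaxed spring, at max compression the box has dropped H + x with zero KE, so:
mg(H + x) = ½kx²
½(1810)x² − (18.5)(9.8)x − (18.5)(9.8)(2.25) = 0
905.0x² − 181.3x − 407.9 = 0
x = [181.3 + √(32870 + 1.4767e+06)]/(2 × 905.0) = 0.7790 m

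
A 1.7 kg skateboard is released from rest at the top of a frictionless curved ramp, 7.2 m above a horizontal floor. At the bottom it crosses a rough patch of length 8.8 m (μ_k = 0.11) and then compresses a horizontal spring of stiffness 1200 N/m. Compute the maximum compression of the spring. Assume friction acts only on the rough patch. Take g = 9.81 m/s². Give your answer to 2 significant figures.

Initial energy: E₁ = mgh = (1.7)(9.81)(7.2) = 120.07 J
Friction removes W_f = μ_k mg d = (0.11)(1.7)(9.81)(8.8) = 16.14 J
Energy reaching the spring: E = 120.07 − 16.14 = 103.93 J
At max compression ½kx² = E ⇒ x = √(2E/k) = √(2 × 103.93/1200) = 0.4162 m

x = 0.42 m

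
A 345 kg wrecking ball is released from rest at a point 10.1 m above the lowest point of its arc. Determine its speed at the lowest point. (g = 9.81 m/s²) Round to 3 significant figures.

v = 14.1 m/s

Equating total energy at the two states: mgh = ½mv²
v = √(2gh) = √(2 × 9.81 × 10.1) = √198.16 = 14.08 m/s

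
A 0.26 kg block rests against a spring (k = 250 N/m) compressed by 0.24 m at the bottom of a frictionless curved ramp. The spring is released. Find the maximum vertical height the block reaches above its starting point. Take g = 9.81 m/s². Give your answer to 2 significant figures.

h = 2.8 m

At maximum height the block is at rest, so ½kx² = mgh
h = kx²/(2mg) = (250)(0.24)²/(2 × 0.26 × 9.81) = 2.823 m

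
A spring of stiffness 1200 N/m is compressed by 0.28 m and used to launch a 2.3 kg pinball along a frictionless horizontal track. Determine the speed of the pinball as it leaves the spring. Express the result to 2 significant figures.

v = 6.4 m/s

Conservation of energy: ½kx² = ½mv²
v = x√(k/m) = 0.28 × √(1200/2.3) = 6.396 m/s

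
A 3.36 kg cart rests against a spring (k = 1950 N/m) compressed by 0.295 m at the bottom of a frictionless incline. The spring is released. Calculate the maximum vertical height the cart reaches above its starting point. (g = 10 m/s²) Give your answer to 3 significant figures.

Energy conservation from release to the highest point: ½kx² = mgh
h = kx²/(2mg) = (1950)(0.295)²/(2 × 3.36 × 10) = 2.525 m

h = 2.53 m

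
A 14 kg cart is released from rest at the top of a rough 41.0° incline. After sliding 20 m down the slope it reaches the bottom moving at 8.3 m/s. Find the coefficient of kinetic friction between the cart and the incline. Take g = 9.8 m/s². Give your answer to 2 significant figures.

μ_k = 0.64

Energy balance down the incline: mg L sinθ − ½mv² = μ_k (mg cosθ) L
mgL sinθ = 1800.2 J; ½mv² = 482.23 J
W_f = 1800.2 − 482.23 = 1318 J
μ_k = W_f/(mg cosθ · L) = 1318/(103.5 × 20) = 0.6364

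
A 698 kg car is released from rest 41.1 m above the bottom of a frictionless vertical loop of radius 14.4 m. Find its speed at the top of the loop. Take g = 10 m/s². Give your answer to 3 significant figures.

Energy conservation: mgh = ½mv_top² + mg(2r)
v_top² = 2g(h − 2r) = 2(10)(41.1 − 28.80) = 246.0
v_top = 15.68 m/s

v = 15.7 m/s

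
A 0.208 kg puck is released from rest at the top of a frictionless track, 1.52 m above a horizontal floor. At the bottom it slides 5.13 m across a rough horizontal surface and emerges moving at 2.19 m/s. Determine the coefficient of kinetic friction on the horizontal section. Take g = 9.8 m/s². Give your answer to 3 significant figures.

μ_k = 0.249

Energy at the top = energy at the end + work done against friction:
mgh = ½mv² + μ_k m g d
mgh = 3.0984 J; ½mv² = 0.49879 J
W_f = 3.0984 − 0.49879 = 2.600 J
μ_k = W_f/(mg·d) = 2.600/(2.038 × 5.13) = 0.2486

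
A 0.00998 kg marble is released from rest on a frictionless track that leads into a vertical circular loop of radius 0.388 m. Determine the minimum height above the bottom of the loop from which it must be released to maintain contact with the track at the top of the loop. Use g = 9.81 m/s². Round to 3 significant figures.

At the top, for minimum speed gravity alone supplies the centripetal force: mg = mv_top²/r ⇒ v_top² = gr = 3.806 m²/s²
Energy conservation from release height h to the top (height 2r): mgh = ½mv_top² + mg(2r)
h = v_top²/(2g) + 2r = r/2 + 2r = 5r/2 = 0.9700 m

h = 0.970 m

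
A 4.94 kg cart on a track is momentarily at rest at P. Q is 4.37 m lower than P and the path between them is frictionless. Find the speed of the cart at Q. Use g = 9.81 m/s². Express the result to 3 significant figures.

Equating total energy at the two states: mgh = ½mv²
v = √(2gh) = √(2 × 9.81 × 4.37) = √85.739 = 9.260 m/s

v = 9.26 m/s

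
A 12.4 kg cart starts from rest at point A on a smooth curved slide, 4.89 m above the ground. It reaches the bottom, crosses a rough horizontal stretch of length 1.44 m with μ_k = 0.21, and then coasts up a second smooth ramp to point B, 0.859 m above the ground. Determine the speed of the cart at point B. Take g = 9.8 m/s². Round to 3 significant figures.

v = 8.55 m/s

Energy at A: mgh₁ = (12.4)(9.8)(4.89) = 594.23 J
Friction loss: W_f = μ_k mg d = 36.75 J
At B: ½mv² + mgh₂ = mgh₁ − W_f
½mv² = 594.23 − 36.75 − 104.39 = 453.10 J
v = √(2 × 453.10/12.4) = 8.549 m/s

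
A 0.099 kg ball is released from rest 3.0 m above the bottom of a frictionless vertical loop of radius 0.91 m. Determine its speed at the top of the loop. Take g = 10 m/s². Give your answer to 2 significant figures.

v = 4.9 m/s

Energy conservation: mgh = ½mv_top² + mg(2r)
v_top² = 2g(h − 2r) = 2(10)(3.0 − 1.820) = 23.60
v_top = 4.858 m/s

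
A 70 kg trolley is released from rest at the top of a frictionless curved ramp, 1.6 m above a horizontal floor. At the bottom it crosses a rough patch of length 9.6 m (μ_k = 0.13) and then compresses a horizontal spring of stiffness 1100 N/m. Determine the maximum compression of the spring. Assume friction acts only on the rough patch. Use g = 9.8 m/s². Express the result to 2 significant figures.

x = 0.66 m

Initial energy: E₁ = mgh = (70)(9.8)(1.6) = 1097.6 J
Friction removes W_f = μ_k mg d = (0.13)(70)(9.8)(9.6) = 856.1 J
Energy reaching the spring: E = 1097.6 − 856.1 = 241.47 J
At max compression ½kx² = E ⇒ x = √(2E/k) = √(2 × 241.47/1100) = 0.6626 m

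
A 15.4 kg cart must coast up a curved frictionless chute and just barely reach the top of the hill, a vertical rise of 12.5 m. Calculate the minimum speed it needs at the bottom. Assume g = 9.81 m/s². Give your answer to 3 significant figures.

v = 15.7 m/s

At the top it is momentarily at rest, so all KE converts to PE: ½mv² = mgh
v = √(2gh) = √(2 × 9.81 × 12.5) = 15.66 m/s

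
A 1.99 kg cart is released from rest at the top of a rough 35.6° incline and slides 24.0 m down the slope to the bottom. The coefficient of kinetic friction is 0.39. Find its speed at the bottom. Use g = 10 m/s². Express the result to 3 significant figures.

Taking the bottom as reference, mgh = ½mv² + μ_k N L with h = L sinθ, N = mg cosθ:
mgh = mgL sinθ = (1.99)(10)(24.0)sin35.6° = 278.02 J
W_f = μ_k mg cosθ · L = (0.39)(1.99)(10)cos35.6°·24.0 = 151.5 J
½mv² = 278.02 − 151.5 = 126.57 J
v = √(2 × 126.57/1.99) = 11.28 m/s

v = 11.3 m/s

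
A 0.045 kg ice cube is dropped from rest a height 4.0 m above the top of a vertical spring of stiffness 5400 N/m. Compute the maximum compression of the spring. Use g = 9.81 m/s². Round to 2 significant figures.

x = 0.026 m

Measuring PE from the top of the relaxed spring, at max compression the cube has dropped H + x with zero KE, so:
mg(H + x) = ½kx²
½(5400)x² − (0.045)(9.81)x − (0.045)(9.81)(4.0) = 0
2700x² − 0.4415x − 1.766 = 0
x = [0.4415 + √(0.1949 + 19071)]/(2 × 2700) = 0.02566 m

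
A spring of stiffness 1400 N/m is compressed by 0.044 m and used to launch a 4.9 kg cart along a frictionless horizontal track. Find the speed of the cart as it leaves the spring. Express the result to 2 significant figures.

The cart leaves the spring when the spring is at natural length, so ½kx² = ½mv²
v = x√(k/m) = 0.044 × √(1400/4.9) = 0.7437 m/s

v = 0.74 m/s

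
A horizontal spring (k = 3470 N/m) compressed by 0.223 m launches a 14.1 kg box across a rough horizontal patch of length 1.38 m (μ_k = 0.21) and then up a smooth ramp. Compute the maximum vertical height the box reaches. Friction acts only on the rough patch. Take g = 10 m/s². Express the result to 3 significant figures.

Spring energy: E₀ = ½kx² = ½(3470)(0.223)² = 86.280 J
Friction: W_f = μ_k mg d = (0.21)(14.1)(10)(1.38) = 40.86 J
Energy at base of ramp: E = 86.280 − 40.86 = 45.418 J
At max height all remaining energy is PE: mgh = E ⇒ h = E/(mg) = 45.418/(14.1 × 10) = 0.3221 m

h = 0.322 m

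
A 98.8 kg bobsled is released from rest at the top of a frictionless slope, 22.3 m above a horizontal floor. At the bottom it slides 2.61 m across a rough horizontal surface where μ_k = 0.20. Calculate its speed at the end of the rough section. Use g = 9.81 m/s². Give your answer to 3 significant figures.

Energy bookkeeping (friction removes W_f = μ_k N d):
mgh = ½mv² + μ_k m g d
W_f = μ_k mg d = (0.20)(98.8)(9.81)(2.61) = 505.9 J
½mv² = mgh − W_f = 21614 − 505.9 = 21108 J
v = √(2 × 21108/98.8) = 20.67 m/s

v = 20.7 m/s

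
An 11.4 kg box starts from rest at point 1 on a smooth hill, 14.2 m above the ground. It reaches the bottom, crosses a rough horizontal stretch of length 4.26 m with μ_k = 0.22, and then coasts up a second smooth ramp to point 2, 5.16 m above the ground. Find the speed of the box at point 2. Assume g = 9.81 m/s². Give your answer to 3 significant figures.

v = 12.6 m/s

Energy at 1: mgh₁ = (11.4)(9.81)(14.2) = 1588.0 J
Friction loss: W_f = μ_k mg d = 104.8 J
At 2: ½mv² + mgh₂ = mgh₁ − W_f
½mv² = 1588.0 − 104.8 − 577.06 = 906.17 J
v = √(2 × 906.17/11.4) = 12.61 m/s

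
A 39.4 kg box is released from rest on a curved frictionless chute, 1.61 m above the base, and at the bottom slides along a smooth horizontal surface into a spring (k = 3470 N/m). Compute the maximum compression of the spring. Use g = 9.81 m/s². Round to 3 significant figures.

At max compression the box is momentarily at rest: mgh = ½kx²
x = √(2mgh/k) = √(2 × 39.4 × 9.81 × 1.61 / 3470) = 0.5989 m

x = 0.599 m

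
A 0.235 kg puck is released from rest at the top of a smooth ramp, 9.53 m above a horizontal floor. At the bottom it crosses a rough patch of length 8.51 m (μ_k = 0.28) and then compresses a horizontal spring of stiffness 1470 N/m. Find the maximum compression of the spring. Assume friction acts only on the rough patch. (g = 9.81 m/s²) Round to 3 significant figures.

Initial energy: E₁ = mgh = (0.235)(9.81)(9.53) = 21.970 J
Friction removes W_f = μ_k mg d = (0.28)(0.235)(9.81)(8.51) = 5.493 J
Energy reaching the spring: E = 21.970 − 5.493 = 16.477 J
At max compression ½kx² = E ⇒ x = √(2E/k) = √(2 × 16.477/1470) = 0.1497 m

x = 0.150 m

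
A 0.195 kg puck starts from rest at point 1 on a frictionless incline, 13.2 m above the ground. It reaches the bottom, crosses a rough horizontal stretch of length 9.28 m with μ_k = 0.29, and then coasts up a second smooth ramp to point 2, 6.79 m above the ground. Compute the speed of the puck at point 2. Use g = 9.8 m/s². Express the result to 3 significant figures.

Energy at 1: mgh₁ = (0.195)(9.8)(13.2) = 25.225 J
Friction loss: W_f = μ_k mg d = 5.143 J
At 2: ½mv² + mgh₂ = mgh₁ − W_f
½mv² = 25.225 − 5.143 − 12.976 = 7.1066 J
v = √(2 × 7.1066/0.195) = 8.537 m/s

v = 8.54 m/s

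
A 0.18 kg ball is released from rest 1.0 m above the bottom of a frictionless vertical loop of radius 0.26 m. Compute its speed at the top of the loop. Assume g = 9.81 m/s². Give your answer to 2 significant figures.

Energy conservation: mgh = ½mv_top² + mg(2r)
v_top² = 2g(h − 2r) = 2(9.81)(1.0 − 0.5200) = 9.418
v_top = 3.069 m/s

v = 3.1 m/s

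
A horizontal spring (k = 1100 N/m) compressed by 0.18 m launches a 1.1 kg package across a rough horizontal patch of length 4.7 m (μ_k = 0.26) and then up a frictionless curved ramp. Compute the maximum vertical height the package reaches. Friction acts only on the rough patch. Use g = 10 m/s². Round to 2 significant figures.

Spring energy: E₀ = ½kx² = ½(1100)(0.18)² = 17.820 J
Friction: W_f = μ_k mg d = (0.26)(1.1)(10)(4.7) = 13.44 J
Energy at base of ramp: E = 17.820 − 13.44 = 4.3780 J
At max height all remaining energy is PE: mgh = E ⇒ h = E/(mg) = 4.3780/(1.1 × 10) = 0.3980 m

h = 0.40 m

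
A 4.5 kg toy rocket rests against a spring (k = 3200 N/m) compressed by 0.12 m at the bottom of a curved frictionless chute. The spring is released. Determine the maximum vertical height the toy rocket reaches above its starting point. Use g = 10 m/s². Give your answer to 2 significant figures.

At maximum height the toy rocket is at rest, so ½kx² = mgh
h = kx²/(2mg) = (3200)(0.12)²/(2 × 4.5 × 10) = 0.5120 m

h = 0.51 m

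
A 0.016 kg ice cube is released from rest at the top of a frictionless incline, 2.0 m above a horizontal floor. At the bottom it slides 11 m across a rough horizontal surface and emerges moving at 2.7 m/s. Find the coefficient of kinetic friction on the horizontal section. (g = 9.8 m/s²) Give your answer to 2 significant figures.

μ_k = 0.15

Energy at the top = energy at the end + work done against friction:
mgh = ½mv² + μ_k m g d
mgh = 0.31360 J; ½mv² = 0.058320 J
W_f = 0.31360 − 0.058320 = 0.2553 J
μ_k = W_f/(mg·d) = 0.2553/(0.1568 × 11) = 0.1480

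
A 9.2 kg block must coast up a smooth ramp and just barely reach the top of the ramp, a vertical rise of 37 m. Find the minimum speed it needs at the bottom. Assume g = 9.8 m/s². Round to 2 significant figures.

v = 27 m/s

At the top it is momentarily at rest, so all KE converts to PE: ½mv² = mgh
v = √(2gh) = √(2 × 9.8 × 37) = 26.93 m/s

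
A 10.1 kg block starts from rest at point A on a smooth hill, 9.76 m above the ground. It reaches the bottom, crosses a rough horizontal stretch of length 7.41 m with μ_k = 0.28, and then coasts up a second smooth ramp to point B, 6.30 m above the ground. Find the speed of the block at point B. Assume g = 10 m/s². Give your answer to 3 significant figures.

Energy at A: mgh₁ = (10.1)(10)(9.76) = 985.76 J
Friction loss: W_f = μ_k mg d = 209.6 J
At B: ½mv² + mgh₂ = mgh₁ − W_f
½mv² = 985.76 − 209.6 − 636.30 = 139.91 J
v = √(2 × 139.91/10.1) = 5.263 m/s

v = 5.26 m/s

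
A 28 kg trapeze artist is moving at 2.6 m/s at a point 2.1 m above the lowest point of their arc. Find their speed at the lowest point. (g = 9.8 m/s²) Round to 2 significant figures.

Equating total energy at the two states: ½mv₀² + mgh = ½mv²
v² = v₀² + 2gh = (2.6)² + 2(9.8)(2.1) = 47.920
v = √47.920 = 6.922 m/s

v = 6.9 m/s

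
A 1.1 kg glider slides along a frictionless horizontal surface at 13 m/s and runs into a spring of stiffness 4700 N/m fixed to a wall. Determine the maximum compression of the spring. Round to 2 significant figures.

Conservation of energy between contact and max compression: ½mv² = ½kx²
x = v√(m/k) = 13 × √(1.1/4700) = 0.1989 m

x = 0.20 m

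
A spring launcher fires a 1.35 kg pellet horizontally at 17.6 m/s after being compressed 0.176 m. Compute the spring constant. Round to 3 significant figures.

½kx² = ½mv²
k = mv²/x² = (1.35)(17.6)²/(0.176)² = 13500 N/m

k = 13500 N/m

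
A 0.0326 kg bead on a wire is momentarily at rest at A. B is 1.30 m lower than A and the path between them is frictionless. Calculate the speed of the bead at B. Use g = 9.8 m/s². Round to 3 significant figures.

Energy conservation between the two points: mgh = ½mv²
v = √(2gh) = √(2 × 9.8 × 1.30) = √25.480 = 5.048 m/s

v = 5.05 m/s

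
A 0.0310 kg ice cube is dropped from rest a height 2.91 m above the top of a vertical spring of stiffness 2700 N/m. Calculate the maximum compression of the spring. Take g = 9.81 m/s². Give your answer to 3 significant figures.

x = 0.0257 m

Let x be the compression. The total drop is H + x, and the cube is instantaneously at rest at max compression, so energy conservation gives:
mg(H + x) = ½kx²
½(2700)x² − (0.0310)(9.81)x − (0.0310)(9.81)(2.91) = 0
1350x² − 0.3041x − 0.8850 = 0
x = [0.3041 + √(0.09248 + 4778.8)]/(2 × 1350) = 0.02572 m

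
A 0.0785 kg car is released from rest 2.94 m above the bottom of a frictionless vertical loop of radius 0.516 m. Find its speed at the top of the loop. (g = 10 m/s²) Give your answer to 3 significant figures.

Energy conservation: mgh = ½mv_top² + mg(2r)
v_top² = 2g(h − 2r) = 2(10)(2.94 − 1.032) = 38.16
v_top = 6.177 m/s

v = 6.18 m/s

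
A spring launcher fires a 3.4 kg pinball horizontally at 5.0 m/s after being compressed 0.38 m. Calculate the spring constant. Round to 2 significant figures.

k = 590 N/m

½kx² = ½mv²
k = mv²/x² = (3.4)(5.0)²/(0.38)² = 588.6 N/m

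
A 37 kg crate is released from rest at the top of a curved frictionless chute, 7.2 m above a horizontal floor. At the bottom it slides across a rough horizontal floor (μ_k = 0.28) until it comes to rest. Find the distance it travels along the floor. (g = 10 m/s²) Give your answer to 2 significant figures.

d = 26 m

Energy at the top = energy at the end + work done against friction:
At rest all PE has been dissipated by friction: mgh = μ_k m g d
d = h/μ_k = 7.2/0.28 = 25.71 m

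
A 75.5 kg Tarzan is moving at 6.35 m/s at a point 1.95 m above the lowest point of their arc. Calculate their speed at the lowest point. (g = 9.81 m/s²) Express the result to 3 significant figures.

Mechanical energy is conserved (no friction): ½mv₀² + mgh = ½mv²
v² = v₀² + 2gh = (6.35)² + 2(9.81)(1.95) = 78.582
v = √78.582 = 8.865 m/s

v = 8.86 m/s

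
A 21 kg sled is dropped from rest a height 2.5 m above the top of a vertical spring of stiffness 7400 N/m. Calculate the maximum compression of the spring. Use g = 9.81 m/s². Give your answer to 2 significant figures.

Let x be the compression. The total drop is H + x, and the sled is instantaneously at rest at max compression, so energy conservation gives:
mg(H + x) = ½kx²
½(7400)x² − (21)(9.81)x − (21)(9.81)(2.5) = 0
3700x² − 206.0x − 515.0 = 0
x = [206.0 + √(42440 + 7.6224e+06)]/(2 × 3700) = 0.4020 m

x = 0.40 m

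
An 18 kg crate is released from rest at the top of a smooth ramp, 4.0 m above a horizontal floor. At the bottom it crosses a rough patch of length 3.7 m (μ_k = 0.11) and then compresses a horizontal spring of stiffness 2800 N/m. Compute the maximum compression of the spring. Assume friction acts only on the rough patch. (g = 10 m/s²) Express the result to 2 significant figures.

Initial energy: E₁ = mgh = (18)(10)(4.0) = 720.00 J
Friction removes W_f = μ_k mg d = (0.11)(18)(10)(3.7) = 73.26 J
Energy reaching the spring: E = 720.00 − 73.26 = 646.74 J
At max compression ½kx² = E ⇒ x = √(2E/k) = √(2 × 646.74/2800) = 0.6797 m

x = 0.68 m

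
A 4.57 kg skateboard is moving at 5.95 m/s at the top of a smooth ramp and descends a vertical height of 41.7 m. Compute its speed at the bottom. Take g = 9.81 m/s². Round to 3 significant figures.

v = 29.2 m/s

Mechanical energy is conserved (no friction): ½mv₀² + mgh = ½mv²
The mass cancels from both sides.
v² = v₀² + 2gh = (5.95)² + 2(9.81)(41.7) = 853.56
v = √853.56 = 29.22 m/s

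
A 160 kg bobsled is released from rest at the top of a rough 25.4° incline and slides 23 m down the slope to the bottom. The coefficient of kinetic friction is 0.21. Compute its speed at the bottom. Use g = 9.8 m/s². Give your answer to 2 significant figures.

v = 10 m/s

Energy: mgh = ½mv² + W_f, with h = L sinθ and W_f = μ_k (mg cosθ) L
mgh = mgL sinθ = (160)(9.8)(23)sin25.4° = 15469 J
W_f = μ_k mg cosθ · L = (0.21)(160)(9.8)cos25.4°·23 = 6841 J
½mv² = 15469 − 6841 = 8627.8 J
v = √(2 × 8627.8/160) = 10.38 m/s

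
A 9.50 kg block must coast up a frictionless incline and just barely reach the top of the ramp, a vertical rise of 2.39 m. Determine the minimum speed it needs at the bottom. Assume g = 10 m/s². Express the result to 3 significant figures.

v = 6.91 m/s

At the top it is momentarily at rest, so all KE converts to PE: ½mv² = mgh
v = √(2gh) = √(2 × 10 × 2.39) = 6.914 m/s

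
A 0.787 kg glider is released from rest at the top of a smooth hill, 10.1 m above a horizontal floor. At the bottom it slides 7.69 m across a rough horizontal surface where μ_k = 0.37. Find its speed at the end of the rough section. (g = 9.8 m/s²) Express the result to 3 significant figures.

Energy bookkeeping (friction removes W_f = μ_k N d):
mgh = ½mv² + μ_k m g d
W_f = μ_k mg d = (0.37)(0.787)(9.8)(7.69) = 21.94 J
½mv² = mgh − W_f = 77.897 − 21.94 = 55.953 J
v = √(2 × 55.953/0.787) = 11.92 m/s

v = 11.9 m/s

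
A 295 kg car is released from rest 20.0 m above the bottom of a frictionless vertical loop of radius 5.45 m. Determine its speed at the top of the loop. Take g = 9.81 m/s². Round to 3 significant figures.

Energy conservation: mgh = ½mv_top² + mg(2r)
v_top² = 2g(h − 2r) = 2(9.81)(20.0 − 10.90) = 178.5
v_top = 13.36 m/s

v = 13.4 m/s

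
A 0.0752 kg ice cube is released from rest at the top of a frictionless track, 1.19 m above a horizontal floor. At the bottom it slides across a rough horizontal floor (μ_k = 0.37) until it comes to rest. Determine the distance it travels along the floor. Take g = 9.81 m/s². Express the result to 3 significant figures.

Applying the work–energy principle:
At rest all PE has been dissipated by friction: mgh = μ_k m g d
d = h/μ_k = 1.19/0.37 = 3.216 m

d = 3.22 m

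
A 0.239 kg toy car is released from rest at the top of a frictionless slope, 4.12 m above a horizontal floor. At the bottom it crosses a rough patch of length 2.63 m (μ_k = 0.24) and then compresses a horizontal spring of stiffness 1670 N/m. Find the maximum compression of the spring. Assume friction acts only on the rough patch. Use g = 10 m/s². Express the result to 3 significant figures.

Initial energy: E₁ = mgh = (0.239)(10)(4.12) = 9.8468 J
Friction removes W_f = μ_k mg d = (0.24)(0.239)(10)(2.63) = 1.509 J
Energy reaching the spring: E = 9.8468 − 1.509 = 8.3382 J
At max compression ½kx² = E ⇒ x = √(2E/k) = √(2 × 8.3382/1670) = 0.09993 m

x = 0.0999 m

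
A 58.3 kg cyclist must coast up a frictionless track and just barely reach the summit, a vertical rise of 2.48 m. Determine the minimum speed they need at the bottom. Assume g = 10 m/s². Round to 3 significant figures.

v = 7.04 m/s

At the top they are momentarily at rest, so all KE converts to PE: ½mv² = mgh
v = √(2gh) = √(2 × 10 × 2.48) = 7.043 m/s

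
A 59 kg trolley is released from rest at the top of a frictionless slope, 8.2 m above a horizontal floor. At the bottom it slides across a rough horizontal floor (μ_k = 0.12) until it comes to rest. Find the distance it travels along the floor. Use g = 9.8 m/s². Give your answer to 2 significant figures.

Applying the work–energy principle:
At rest all PE has been dissipated by friction: mgh = μ_k m g d
d = h/μ_k = 8.2/0.12 = 68.33 m

d = 68 m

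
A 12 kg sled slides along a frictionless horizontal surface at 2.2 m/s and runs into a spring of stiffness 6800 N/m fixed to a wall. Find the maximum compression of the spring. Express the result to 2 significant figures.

x = 0.092 m

At max compression the sled is momentarily at rest: ½mv² = ½kx²
x = v√(m/k) = 2.2 × √(12/6800) = 0.09242 m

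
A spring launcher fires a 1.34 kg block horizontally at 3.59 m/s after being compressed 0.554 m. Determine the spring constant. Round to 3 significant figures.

k = 56.3 N/m

½kx² = ½mv²
k = mv²/x² = (1.34)(3.59)²/(0.554)² = 56.27 N/m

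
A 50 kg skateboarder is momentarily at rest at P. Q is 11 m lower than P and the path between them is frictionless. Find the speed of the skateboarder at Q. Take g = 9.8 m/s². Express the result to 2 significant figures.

Equating total energy at the two states: mgh = ½mv²
v = √(2gh) = √(2 × 9.8 × 11) = √215.60 = 14.68 m/s

v = 15 m/s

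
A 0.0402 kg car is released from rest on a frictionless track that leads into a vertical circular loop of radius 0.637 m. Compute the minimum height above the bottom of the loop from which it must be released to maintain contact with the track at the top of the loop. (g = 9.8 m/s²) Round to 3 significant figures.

h = 1.59 m

At the top, for minimum speed gravity alone supplies the centripetal force: mg = mv_top²/r ⇒ v_top² = gr = 6.243 m²/s²
Energy conservation from release height h to the top (height 2r): mgh = ½mv_top² + mg(2r)
h = v_top²/(2g) + 2r = r/2 + 2r = 5r/2 = 1.593 m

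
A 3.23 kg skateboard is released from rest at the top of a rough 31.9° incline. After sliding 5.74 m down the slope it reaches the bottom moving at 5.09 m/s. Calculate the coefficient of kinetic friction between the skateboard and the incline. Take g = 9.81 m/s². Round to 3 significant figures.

Energy balance down the incline: mg L sinθ − ½mv² = μ_k (mg cosθ) L
mgL sinθ = 96.112 J; ½mv² = 41.842 J
W_f = 96.112 − 41.842 = 54.27 J
μ_k = W_f/(mg cosθ · L) = 54.27/(26.90 × 5.74) = 0.3515

μ_k = 0.351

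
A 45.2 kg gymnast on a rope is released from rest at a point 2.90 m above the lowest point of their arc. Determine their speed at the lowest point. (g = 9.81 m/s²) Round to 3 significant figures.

By conservation of mechanical energy, mgh = ½mv²
v = √(2gh) = √(2 × 9.81 × 2.90) = √56.898 = 7.543 m/s

v = 7.54 m/s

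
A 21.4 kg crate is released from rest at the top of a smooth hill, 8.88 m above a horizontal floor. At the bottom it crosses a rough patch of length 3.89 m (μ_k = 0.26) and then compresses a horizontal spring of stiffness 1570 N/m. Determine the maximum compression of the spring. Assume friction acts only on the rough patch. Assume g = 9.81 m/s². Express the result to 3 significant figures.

x = 1.45 m

Initial energy: E₁ = mgh = (21.4)(9.81)(8.88) = 1864.2 J
Friction removes W_f = μ_k mg d = (0.26)(21.4)(9.81)(3.89) = 212.3 J
Energy reaching the spring: E = 1864.2 − 212.3 = 1651.9 J
At max compression ½kx² = E ⇒ x = √(2E/k) = √(2 × 1651.9/1570) = 1.451 m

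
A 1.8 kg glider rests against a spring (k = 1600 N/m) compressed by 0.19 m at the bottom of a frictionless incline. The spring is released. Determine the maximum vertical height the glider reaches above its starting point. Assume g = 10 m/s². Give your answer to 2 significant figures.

At maximum height the glider is at rest, so ½kx² = mgh
h = kx²/(2mg) = (1600)(0.19)²/(2 × 1.8 × 10) = 1.604 m

h = 1.6 m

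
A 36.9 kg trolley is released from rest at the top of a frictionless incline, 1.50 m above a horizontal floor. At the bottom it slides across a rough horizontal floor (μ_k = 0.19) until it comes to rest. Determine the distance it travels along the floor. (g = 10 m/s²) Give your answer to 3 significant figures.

d = 7.89 m

Energy bookkeeping (friction removes W_f = μ_k N d):
At rest all PE has been dissipated by friction: mgh = μ_k m g d
d = h/μ_k = 1.50/0.19 = 7.895 m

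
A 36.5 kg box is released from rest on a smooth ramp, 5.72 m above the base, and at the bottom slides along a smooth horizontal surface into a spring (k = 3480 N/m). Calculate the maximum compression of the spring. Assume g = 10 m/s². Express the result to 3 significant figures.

x = 1.10 m

Energy conservation (no friction) from release to max compression: mgh = ½kx²
x = √(2mgh/k) = √(2 × 36.5 × 10 × 5.72 / 3480) = 1.095 m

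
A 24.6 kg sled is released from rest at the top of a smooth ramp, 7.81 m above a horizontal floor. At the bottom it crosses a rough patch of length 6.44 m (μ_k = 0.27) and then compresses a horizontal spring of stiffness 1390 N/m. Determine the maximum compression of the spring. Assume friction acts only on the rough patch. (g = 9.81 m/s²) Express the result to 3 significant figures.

Initial energy: E₁ = mgh = (24.6)(9.81)(7.81) = 1884.8 J
Friction removes W_f = μ_k mg d = (0.27)(24.6)(9.81)(6.44) = 419.6 J
Energy reaching the spring: E = 1884.8 − 419.6 = 1465.1 J
At max compression ½kx² = E ⇒ x = √(2E/k) = √(2 × 1465.1/1390) = 1.452 m

x = 1.45 m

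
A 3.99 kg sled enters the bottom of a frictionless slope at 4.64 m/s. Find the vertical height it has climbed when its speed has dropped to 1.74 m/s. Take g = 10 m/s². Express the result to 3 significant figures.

Energy balance between the two points: ½mv₁² = ½mv₂² + mgh
h = (v₁² − v₂²)/(2g) = (4.64² − 1.74²)/(2 × 10) = 0.9251 m

h = 0.925 m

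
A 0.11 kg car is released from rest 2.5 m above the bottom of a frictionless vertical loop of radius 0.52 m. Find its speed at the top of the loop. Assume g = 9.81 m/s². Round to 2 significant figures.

Energy conservation: mgh = ½mv_top² + mg(2r)
v_top² = 2g(h − 2r) = 2(9.81)(2.5 − 1.040) = 28.65
v_top = 5.352 m/s

v = 5.4 m/s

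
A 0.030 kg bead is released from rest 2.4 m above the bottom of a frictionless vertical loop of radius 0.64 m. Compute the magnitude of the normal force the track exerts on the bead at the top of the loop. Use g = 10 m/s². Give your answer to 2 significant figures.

Energy from release to top (height 2r): mgh = ½mv_top² + mg(2r)
v_top² = 2g(h − 2r) = 2(10)(2.4 − 1.280) = 22.400 m²/s²
At the top, both N and weight point toward the centre: N + mg = mv_top²/r
N = m(v_top²/r − g) = 0.030(22.400/0.64 − 10) = 0.7500 N

N = 0.75 N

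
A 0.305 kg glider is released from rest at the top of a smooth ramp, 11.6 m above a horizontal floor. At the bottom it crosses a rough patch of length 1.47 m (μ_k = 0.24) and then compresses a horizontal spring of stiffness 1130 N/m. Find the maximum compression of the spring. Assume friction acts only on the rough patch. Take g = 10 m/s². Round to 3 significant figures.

Initial energy: E₁ = mgh = (0.305)(10)(11.6) = 35.380 J
Friction removes W_f = μ_k mg d = (0.24)(0.305)(10)(1.47) = 1.076 J
Energy reaching the spring: E = 35.380 − 1.076 = 34.304 J
At max compression ½kx² = E ⇒ x = √(2E/k) = √(2 × 34.304/1130) = 0.2464 m

x = 0.246 m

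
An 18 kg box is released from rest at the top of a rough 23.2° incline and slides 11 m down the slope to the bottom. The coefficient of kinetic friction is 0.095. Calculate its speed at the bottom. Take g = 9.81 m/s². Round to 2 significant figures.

v = 8.1 m/s

Energy: mgh = ½mv² + W_f, with h = L sinθ and W_f = μ_k (mg cosθ) L
mgh = mgL sinθ = (18)(9.81)(11)sin23.2° = 765.18 J
W_f = μ_k mg cosθ · L = (0.095)(18)(9.81)cos23.2°·11 = 169.6 J
½mv² = 765.18 − 169.6 = 595.58 J
v = √(2 × 595.58/18) = 8.135 m/s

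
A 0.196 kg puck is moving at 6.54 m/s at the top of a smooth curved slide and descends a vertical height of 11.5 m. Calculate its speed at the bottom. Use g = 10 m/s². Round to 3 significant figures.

v = 16.5 m/s

Energy conservation between the two points: ½mv₀² + mgh = ½mv²
v² = v₀² + 2gh = (6.54)² + 2(10)(11.5) = 272.77
v = √272.77 = 16.52 m/s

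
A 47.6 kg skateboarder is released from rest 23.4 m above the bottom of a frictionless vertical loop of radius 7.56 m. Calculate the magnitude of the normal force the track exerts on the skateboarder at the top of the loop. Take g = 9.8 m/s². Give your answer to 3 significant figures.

Energy from release to top (height 2r): mgh = ½mv_top² + mg(2r)
v_top² = 2g(h − 2r) = 2(9.8)(23.4 − 15.12) = 162.29 m²/s²
At the top, both N and weight point toward the centre: N + mg = mv_top²/r
N = m(v_top²/r − g) = 47.6(162.29/7.56 − 9.8) = 555.3 N

N = 555 N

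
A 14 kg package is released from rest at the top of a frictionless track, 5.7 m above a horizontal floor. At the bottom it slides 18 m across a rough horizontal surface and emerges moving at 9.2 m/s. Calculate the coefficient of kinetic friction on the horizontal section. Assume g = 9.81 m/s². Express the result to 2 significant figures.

Energy at the top = energy at the end + work done against friction:
mgh = ½mv² + μ_k m g d
mgh = 782.84 J; ½mv² = 592.48 J
W_f = 782.84 − 592.48 = 190.4 J
μ_k = W_f/(mg·d) = 190.4/(137.3 × 18) = 0.07700

μ_k = 0.077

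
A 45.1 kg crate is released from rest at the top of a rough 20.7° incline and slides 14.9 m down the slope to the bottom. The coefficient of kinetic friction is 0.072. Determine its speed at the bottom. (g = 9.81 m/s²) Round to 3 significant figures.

v = 9.15 m/s

Taking the bottom as reference, mgh = ½mv² + μ_k N L with h = L sinθ, N = mg cosθ:
mgh = mgL sinθ = (45.1)(9.81)(14.9)sin20.7° = 2330.2 J
W_f = μ_k mg cosθ · L = (0.072)(45.1)(9.81)cos20.7°·14.9 = 444.0 J
½mv² = 2330.2 − 444.0 = 1886.2 J
v = √(2 × 1886.2/45.1) = 9.146 m/s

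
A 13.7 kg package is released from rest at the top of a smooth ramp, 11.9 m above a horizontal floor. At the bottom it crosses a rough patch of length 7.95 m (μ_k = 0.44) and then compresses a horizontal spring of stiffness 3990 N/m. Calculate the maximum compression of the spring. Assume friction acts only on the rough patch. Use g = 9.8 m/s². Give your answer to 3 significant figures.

x = 0.752 m

Initial energy: E₁ = mgh = (13.7)(9.8)(11.9) = 1597.7 J
Friction removes W_f = μ_k mg d = (0.44)(13.7)(9.8)(7.95) = 469.6 J
Energy reaching the spring: E = 1597.7 − 469.6 = 1128.1 J
At max compression ½kx² = E ⇒ x = √(2E/k) = √(2 × 1128.1/3990) = 0.7520 m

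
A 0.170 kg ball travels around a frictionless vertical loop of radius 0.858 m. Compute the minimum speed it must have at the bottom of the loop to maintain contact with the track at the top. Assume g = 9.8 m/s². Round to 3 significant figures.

v = 6.48 m/s

At the top: mg = mv_top²/r ⇒ v_top² = gr = 8.408 m²/s²
Energy from bottom to top (height 2r): ½mv_bot² = ½mv_top² + mg(2r)
v_bot² = gr + 4gr = 5gr = 42.04
v_bot = √(5gr) = 6.484 m/s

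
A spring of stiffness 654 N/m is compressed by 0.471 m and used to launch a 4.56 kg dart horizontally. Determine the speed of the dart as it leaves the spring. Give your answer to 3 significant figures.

v = 5.64 m/s

Spring PE converts entirely to kinetic energy: ½kx² = ½mv²
v = x√(k/m) = 0.471 × √(654/4.56) = 5.641 m/s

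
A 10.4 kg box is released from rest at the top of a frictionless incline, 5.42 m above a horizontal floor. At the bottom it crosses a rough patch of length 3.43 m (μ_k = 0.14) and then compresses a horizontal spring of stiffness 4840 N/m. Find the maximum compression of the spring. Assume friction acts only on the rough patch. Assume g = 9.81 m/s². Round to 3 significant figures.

Initial energy: E₁ = mgh = (10.4)(9.81)(5.42) = 552.97 J
Friction removes W_f = μ_k mg d = (0.14)(10.4)(9.81)(3.43) = 48.99 J
Energy reaching the spring: E = 552.97 − 48.99 = 503.98 J
At max compression ½kx² = E ⇒ x = √(2E/k) = √(2 × 503.98/4840) = 0.4564 m

x = 0.456 m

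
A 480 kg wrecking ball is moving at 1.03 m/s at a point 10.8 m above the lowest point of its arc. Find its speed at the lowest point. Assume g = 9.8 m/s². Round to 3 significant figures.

Energy conservation between the two points: ½mv₀² + mgh = ½mv²
v² = v₀² + 2gh = (1.03)² + 2(9.8)(10.8) = 212.74
v = √212.74 = 14.59 m/s

v = 14.6 m/s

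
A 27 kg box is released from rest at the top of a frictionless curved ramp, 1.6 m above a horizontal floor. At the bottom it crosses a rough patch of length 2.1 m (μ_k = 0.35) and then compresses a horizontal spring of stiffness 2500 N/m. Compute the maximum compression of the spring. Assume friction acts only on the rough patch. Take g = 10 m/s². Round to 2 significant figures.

Initial energy: E₁ = mgh = (27)(10)(1.6) = 432.00 J
Friction removes W_f = μ_k mg d = (0.35)(27)(10)(2.1) = 198.5 J
Energy reaching the spring: E = 432.00 − 198.5 = 233.55 J
At max compression ½kx² = E ⇒ x = √(2E/k) = √(2 × 233.55/2500) = 0.4322 m

x = 0.43 m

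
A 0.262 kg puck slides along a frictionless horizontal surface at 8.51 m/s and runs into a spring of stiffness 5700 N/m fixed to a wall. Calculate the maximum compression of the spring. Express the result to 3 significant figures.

x = 0.0577 m

All KE is stored as spring PE at maximum compression: ½mv² = ½kx²
x = v√(m/k) = 8.51 × √(0.262/5700) = 0.05770 m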